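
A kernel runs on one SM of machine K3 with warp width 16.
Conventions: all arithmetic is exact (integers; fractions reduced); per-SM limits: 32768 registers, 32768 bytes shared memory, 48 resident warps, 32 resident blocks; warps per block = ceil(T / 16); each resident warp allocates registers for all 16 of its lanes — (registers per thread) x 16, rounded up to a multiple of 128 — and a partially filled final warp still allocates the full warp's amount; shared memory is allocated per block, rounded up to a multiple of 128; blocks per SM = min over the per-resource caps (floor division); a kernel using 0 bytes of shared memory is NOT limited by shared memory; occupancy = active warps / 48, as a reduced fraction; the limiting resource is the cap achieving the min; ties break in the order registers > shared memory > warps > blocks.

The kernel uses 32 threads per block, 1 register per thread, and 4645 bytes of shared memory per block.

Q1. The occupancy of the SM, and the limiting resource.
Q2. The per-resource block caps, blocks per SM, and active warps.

Answer: occupancy 1/4, limited by shared memory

registers: 128 blocks
shared memory: 6 blocks
warps: 24 blocks
blocks: 32 blocks

Answer: 6 blocks, 12 active warps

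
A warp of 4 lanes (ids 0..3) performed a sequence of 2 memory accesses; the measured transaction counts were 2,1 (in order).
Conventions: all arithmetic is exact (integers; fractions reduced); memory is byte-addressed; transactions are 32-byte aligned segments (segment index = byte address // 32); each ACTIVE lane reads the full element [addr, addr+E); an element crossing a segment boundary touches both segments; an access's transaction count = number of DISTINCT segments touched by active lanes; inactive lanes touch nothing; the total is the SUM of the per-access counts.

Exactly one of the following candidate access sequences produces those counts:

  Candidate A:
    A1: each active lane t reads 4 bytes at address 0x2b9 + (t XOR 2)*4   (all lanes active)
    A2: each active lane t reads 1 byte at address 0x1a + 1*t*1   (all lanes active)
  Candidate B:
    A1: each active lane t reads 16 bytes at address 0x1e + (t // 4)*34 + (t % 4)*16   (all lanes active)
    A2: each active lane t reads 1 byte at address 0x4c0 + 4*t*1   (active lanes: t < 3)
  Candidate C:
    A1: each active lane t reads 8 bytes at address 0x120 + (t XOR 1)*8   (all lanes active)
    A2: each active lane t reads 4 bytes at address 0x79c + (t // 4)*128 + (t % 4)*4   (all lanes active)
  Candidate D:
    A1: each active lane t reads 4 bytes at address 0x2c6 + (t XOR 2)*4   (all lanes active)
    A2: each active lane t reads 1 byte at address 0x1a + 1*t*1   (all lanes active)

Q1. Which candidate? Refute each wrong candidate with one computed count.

B: A1 gives 3 transactions, not 2
C: A1 gives 1 transaction, not 2
D: A1 gives 1 transaction, not 2
A: all counts match (2,1)

Answer: A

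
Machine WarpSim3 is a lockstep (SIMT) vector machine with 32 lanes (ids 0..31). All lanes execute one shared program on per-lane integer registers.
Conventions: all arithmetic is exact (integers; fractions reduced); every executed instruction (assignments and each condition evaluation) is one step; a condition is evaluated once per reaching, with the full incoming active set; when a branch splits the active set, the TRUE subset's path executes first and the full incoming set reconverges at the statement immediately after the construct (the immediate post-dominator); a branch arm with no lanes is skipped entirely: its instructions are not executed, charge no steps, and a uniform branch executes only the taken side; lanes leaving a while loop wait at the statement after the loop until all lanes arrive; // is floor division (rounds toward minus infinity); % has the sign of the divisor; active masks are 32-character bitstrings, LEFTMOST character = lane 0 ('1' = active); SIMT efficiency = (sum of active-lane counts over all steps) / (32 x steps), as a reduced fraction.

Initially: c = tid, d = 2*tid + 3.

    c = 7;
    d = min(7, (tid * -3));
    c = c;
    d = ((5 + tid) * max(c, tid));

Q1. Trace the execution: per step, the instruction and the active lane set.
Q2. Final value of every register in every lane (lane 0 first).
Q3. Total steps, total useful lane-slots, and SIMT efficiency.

step 0: c <- 7                       11111111111111111111111111111111
step 1: d <- min(7, (tid * -3))      11111111111111111111111111111111
step 2: c <- c                       11111111111111111111111111111111
step 3: d <- ((5 + tid) * max(c, tid)) 11111111111111111111111111111111

Answer: 4 steps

c: 7,7,7,7,7,7,7,7,7,7,7,7,7,7,7,7,7,7,7,7,7,7,7,7,7,7,7,7,7,7,7,7
d: 35,42,49,56,63,70,77,84,104,126,150,176,204,234,266,300,336,374,414,456,500,546,594,644,696,750,806,864,924,986,1050,1116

steps = 4; useful = 128; efficiency = 128/128 = 1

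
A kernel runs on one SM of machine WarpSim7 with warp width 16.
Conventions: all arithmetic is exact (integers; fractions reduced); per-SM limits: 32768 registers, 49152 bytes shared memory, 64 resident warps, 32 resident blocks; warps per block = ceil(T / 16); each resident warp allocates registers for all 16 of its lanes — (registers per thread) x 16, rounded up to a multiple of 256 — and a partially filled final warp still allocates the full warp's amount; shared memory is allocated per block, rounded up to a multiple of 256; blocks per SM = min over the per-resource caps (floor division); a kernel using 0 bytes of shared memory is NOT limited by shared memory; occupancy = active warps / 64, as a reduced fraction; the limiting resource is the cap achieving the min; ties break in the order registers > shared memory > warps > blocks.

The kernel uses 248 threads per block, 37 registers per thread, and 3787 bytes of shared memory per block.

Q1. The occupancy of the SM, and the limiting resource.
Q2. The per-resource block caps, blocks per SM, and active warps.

Answer: occupancy 1/2, limited by registers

registers: 2 blocks
shared memory: 12 blocks
warps: 4 blocks
blocks: 32 blocks

Answer: 2 blocks, 32 active warps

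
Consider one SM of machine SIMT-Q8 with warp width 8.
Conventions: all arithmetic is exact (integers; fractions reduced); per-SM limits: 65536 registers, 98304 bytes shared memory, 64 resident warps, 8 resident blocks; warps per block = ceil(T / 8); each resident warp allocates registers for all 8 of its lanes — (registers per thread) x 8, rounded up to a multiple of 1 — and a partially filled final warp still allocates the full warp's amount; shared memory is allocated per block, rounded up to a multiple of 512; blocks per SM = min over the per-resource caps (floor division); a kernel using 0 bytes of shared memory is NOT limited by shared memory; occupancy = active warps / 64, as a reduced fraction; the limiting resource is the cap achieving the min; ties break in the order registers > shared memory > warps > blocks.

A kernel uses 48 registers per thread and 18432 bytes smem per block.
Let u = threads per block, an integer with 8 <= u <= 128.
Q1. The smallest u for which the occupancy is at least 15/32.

Answer: u = 41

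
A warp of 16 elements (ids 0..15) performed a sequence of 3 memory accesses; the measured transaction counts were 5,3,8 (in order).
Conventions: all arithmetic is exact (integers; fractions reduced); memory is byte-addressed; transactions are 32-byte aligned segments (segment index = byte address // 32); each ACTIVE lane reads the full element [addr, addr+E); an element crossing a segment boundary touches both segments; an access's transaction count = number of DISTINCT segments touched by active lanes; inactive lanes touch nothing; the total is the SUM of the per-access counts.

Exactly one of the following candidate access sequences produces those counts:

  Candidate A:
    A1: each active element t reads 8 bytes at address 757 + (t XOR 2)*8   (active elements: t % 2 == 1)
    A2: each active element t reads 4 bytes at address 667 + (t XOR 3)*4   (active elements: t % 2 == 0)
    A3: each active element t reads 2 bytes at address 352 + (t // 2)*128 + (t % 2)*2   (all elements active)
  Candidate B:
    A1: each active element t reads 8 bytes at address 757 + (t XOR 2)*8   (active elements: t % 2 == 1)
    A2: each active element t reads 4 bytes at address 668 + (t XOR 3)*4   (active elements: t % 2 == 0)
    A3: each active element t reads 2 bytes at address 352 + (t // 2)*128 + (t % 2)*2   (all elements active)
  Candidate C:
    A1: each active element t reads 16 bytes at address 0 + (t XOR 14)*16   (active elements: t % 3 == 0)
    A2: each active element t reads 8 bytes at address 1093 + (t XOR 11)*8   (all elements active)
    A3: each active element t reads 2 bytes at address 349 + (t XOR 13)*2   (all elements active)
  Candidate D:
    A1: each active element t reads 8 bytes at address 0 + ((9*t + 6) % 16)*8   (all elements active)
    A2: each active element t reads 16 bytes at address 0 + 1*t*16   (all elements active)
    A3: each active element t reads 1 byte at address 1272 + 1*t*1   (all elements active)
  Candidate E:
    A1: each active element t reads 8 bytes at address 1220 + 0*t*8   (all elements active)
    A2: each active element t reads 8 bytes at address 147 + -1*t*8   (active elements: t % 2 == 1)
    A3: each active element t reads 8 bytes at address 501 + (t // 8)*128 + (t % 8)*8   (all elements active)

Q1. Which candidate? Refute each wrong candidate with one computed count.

B: A2 gives 2 transactions, not 3
C: A1 gives 6 transactions, not 5
D: A1 gives 4 transactions, not 5
E: A1 gives 1 transaction, not 5
A: all counts match (5,3,8)

Answer: A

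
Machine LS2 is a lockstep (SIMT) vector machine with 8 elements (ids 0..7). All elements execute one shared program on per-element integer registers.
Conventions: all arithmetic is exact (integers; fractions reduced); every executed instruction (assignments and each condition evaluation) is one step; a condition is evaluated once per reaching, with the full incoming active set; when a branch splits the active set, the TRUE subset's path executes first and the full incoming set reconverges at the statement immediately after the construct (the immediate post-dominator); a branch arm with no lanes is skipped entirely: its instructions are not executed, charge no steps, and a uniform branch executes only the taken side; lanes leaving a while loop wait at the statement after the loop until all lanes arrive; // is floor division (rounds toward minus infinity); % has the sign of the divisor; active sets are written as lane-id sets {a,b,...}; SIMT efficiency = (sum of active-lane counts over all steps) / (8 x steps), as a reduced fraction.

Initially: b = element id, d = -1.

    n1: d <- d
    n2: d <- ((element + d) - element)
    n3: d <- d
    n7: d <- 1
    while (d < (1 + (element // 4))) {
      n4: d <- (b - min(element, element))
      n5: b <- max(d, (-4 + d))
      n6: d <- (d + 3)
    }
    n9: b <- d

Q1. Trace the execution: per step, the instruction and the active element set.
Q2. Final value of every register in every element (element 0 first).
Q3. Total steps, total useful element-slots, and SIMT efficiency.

step 0: d <- d                       {0,1,2,3,4,5,6,7}
step 1: d <- ((element + d) - element) {0,1,2,3,4,5,6,7}
step 2: d <- d                       {0,1,2,3,4,5,6,7}
step 3: d <- 1                       {0,1,2,3,4,5,6,7}
step 4: eval (d < (1 + (element // 4))) {0,1,2,3,4,5,6,7}
step 5: d <- (b - min(element, element)) {4,5,6,7}
step 6: b <- max(d, (-4 + d))        {4,5,6,7}
step 7: d <- (d + 3)                 {4,5,6,7}
step 8: eval (d < (1 + (element // 4))) {4,5,6,7}
step 9: b <- d                       {0,1,2,3,4,5,6,7}

Answer: 10 steps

b: 1,1,1,1,3,3,3,3
d: 1,1,1,1,3,3,3,3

steps = 10; useful = 64; efficiency = 64/80 = 4/5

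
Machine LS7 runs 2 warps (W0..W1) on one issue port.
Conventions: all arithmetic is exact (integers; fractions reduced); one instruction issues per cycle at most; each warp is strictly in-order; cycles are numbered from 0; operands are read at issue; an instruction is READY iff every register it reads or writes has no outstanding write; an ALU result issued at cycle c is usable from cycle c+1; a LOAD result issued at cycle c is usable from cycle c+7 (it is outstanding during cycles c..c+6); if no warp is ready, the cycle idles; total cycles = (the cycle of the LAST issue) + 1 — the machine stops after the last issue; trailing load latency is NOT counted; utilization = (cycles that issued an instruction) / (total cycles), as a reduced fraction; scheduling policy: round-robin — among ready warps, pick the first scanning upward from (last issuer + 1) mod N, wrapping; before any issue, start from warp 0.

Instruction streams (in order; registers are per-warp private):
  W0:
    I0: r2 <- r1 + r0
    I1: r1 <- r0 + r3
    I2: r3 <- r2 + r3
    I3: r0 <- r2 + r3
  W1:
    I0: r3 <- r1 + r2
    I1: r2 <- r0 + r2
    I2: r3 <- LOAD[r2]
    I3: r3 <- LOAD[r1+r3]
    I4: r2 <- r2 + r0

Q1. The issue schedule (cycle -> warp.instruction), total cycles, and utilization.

cycle 0: W0.I0
cycle 1: W1.I0
cycle 2: W0.I1
cycle 3: W1.I1
cycle 4: W0.I2
cycle 5: W1.I2
cycle 6: W0.I3
cycle 7: idle
cycle 8: idle
cycle 9: idle
cycle 10: idle
cycle 11: idle
cycle 12: W1.I3
cycle 13: W1.I4

Answer: 14 cycles, utilization 9/14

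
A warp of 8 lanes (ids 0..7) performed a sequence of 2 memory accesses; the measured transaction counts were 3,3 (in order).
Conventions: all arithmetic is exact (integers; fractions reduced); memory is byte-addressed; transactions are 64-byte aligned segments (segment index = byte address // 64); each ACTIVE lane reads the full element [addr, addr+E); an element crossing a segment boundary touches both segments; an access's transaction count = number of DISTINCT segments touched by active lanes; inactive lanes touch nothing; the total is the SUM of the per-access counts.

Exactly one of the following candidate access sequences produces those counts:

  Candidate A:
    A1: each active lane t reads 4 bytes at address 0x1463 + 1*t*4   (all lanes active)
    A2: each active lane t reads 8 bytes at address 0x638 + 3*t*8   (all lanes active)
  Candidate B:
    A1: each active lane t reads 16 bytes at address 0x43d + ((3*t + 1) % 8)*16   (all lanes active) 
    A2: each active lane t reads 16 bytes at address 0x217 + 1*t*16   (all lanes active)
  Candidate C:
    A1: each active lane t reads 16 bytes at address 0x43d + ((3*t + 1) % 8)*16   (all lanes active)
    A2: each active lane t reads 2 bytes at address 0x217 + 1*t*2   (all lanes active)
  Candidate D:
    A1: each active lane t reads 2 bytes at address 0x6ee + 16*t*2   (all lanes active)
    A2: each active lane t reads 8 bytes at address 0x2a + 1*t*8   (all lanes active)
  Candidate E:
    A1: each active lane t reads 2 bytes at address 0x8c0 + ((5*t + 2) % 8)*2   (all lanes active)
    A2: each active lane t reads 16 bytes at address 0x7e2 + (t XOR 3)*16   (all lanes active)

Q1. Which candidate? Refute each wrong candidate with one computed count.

A: A1 gives 2 transactions, not 3
C: A2 gives 1 transaction, not 3
D: A1 gives 5 transactions, not 3
E: A1 gives 1 transaction, not 3
B: all counts match (3,3)

Answer: B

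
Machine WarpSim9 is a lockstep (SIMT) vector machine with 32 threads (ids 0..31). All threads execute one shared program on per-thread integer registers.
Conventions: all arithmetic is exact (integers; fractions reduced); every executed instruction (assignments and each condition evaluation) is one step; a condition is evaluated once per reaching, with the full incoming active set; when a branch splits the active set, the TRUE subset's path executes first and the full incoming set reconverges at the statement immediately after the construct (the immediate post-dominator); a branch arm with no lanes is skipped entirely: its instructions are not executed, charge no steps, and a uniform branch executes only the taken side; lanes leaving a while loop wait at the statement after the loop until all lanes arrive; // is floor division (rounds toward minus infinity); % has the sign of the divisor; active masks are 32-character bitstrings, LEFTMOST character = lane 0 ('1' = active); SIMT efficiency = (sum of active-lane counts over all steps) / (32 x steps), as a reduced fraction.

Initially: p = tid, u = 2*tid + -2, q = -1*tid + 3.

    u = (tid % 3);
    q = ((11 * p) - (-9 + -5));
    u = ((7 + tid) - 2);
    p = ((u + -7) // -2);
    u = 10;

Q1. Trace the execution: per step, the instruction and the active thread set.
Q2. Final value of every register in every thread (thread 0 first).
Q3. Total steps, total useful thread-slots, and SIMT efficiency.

step 0: u <- (tid % 3)               11111111111111111111111111111111
step 1: q <- ((11 * p) - (-9 + -5))  11111111111111111111111111111111
step 2: u <- ((7 + tid) - 2)         11111111111111111111111111111111
step 3: p <- ((u + -7) // -2)        11111111111111111111111111111111
step 4: u <- 10                      11111111111111111111111111111111

Answer: 5 steps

p: 1,0,0,-1,-1,-2,-2,-3,-3,-4,-4,-5,-5,-6,-6,-7,-7,-8,-8,-9,-9,-10,-10,-11,-11,-12,-12,-13,-13,-14,-14,-15
u: 10,10,10,10,10,10,10,10,10,10,10,10,10,10,10,10,10,10,10,10,10,10,10,10,10,10,10,10,10,10,10,10
q: 14,25,36,47,58,69,80,91,102,113,124,135,146,157,168,179,190,201,212,223,234,245,256,267,278,289,300,311,322,333,344,355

steps = 5; useful = 160; efficiency = 160/160 = 1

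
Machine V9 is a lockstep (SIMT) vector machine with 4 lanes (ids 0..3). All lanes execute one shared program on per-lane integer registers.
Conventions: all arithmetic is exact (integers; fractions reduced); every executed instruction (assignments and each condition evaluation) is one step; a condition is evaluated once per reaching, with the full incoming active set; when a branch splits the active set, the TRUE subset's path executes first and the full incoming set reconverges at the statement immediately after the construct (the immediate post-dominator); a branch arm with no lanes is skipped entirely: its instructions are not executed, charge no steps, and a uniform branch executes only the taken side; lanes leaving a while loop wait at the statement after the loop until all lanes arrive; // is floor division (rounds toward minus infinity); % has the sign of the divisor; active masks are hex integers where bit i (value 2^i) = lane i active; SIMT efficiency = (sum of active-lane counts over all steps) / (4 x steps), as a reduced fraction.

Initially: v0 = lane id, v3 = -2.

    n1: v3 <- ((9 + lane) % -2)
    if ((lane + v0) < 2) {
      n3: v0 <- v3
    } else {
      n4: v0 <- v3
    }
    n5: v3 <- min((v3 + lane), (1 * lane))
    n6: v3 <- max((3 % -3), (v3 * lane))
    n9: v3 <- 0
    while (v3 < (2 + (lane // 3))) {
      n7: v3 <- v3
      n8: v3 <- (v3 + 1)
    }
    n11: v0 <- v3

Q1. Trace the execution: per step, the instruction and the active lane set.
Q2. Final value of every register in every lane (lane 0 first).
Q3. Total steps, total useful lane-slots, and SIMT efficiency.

step 0: v3 <- ((9 + lane) % -2)      0xf
step 1: eval ((lane + v0) < 2)       0xf
step 2: v0 <- v3                     0x1
step 3: v0 <- v3                     0xe
step 4: v3 <- min((v3 + lane), (1 * lane)) 0xf
step 5: v3 <- max((3 % -3), (v3 * lane)) 0xf
step 6: v3 <- 0                      0xf
step 7: eval (v3 < (2 + (lane // 3))) 0xf
step 8: v3 <- v3                     0xf
step 9: v3 <- (v3 + 1)               0xf
step 10: eval (v3 < (2 + (lane // 3))) 0xf
step 11: v3 <- v3                     0xf
step 12: v3 <- (v3 + 1)               0xf
step 13: eval (v3 < (2 + (lane // 3))) 0xf
step 14: v3 <- v3                     0x8
step 15: v3 <- (v3 + 1)               0x8
step 16: eval (v3 < (2 + (lane // 3))) 0x8
step 17: v0 <- v3                     0xf

Answer: 18 steps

v0: 2,2,2,3
v3: 2,2,2,3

steps = 18; useful = 59; efficiency = 59/72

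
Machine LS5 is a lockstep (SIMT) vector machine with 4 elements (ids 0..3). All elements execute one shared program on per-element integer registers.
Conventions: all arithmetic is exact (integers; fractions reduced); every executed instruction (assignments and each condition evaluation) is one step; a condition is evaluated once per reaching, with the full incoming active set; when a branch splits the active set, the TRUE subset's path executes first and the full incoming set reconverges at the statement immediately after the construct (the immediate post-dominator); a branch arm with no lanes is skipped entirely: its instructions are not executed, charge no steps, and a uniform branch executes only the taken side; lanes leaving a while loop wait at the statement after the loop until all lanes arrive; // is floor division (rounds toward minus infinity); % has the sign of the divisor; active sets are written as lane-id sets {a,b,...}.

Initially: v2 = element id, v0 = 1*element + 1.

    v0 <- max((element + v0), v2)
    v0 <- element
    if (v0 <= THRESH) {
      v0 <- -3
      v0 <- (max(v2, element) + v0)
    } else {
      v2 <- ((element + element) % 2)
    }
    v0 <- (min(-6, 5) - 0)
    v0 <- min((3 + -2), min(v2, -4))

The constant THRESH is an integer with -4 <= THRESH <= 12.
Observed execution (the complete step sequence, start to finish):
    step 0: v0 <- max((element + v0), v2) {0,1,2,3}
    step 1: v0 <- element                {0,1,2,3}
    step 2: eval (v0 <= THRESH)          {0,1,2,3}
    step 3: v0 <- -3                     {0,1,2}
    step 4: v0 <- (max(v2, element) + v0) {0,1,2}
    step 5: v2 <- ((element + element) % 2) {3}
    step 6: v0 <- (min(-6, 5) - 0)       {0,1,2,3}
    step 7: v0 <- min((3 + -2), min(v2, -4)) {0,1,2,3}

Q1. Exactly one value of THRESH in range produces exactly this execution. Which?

Answer: THRESH = 2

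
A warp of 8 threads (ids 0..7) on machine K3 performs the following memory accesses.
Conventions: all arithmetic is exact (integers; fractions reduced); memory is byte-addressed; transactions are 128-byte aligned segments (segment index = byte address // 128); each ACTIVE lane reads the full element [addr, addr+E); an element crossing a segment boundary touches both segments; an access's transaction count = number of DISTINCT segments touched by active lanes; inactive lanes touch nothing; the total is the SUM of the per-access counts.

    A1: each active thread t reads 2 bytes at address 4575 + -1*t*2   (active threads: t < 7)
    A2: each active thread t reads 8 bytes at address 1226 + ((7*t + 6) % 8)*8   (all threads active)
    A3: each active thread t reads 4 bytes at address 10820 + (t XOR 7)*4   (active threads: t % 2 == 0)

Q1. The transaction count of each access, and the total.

A1: 1 transaction
A2: 2 transactions
A3: 1 transaction

Answer: 1,2,1; total 4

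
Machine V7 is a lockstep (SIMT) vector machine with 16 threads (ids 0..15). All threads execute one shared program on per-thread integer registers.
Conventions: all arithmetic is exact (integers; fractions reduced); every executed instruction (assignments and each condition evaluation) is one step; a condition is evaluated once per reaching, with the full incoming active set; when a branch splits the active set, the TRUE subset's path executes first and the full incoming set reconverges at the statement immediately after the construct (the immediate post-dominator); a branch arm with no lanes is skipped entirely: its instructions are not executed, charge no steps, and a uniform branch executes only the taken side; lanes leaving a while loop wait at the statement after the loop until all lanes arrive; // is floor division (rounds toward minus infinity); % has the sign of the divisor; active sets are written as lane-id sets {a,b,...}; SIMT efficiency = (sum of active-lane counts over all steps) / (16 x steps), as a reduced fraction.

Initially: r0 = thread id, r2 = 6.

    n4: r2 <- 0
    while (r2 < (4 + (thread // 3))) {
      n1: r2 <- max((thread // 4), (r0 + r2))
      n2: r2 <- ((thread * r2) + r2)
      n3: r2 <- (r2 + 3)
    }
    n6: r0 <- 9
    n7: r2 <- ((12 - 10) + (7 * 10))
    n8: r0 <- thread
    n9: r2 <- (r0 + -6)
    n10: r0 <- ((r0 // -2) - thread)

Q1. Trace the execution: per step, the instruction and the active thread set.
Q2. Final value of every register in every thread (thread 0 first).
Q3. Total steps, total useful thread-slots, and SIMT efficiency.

step 0: r2 <- 0                      {0,1,2,3,4,5,6,7,8,9,10,11,12,13,14,15}
step 1: eval (r2 < (4 + (thread // 3))) {0,1,2,3,4,5,6,7,8,9,10,11,12,13,14,15}
step 2: r2 <- max((thread // 4), (r0 + r2)) {0,1,2,3,4,5,6,7,8,9,10,11,12,13,14,15}
step 3: r2 <- ((thread * r2) + r2)   {0,1,2,3,4,5,6,7,8,9,10,11,12,13,14,15}
step 4: r2 <- (r2 + 3)               {0,1,2,3,4,5,6,7,8,9,10,11,12,13,14,15}
step 5: eval (r2 < (4 + (thread // 3))) {0,1,2,3,4,5,6,7,8,9,10,11,12,13,14,15}
step 6: r2 <- max((thread // 4), (r0 + r2)) {0}
step 7: r2 <- ((thread * r2) + r2)   {0}
step 8: r2 <- (r2 + 3)               {0}
step 9: eval (r2 < (4 + (thread // 3))) {0}
step 10: r0 <- 9                      {0,1,2,3,4,5,6,7,8,9,10,11,12,13,14,15}
step 11: r2 <- ((12 - 10) + (7 * 10)) {0,1,2,3,4,5,6,7,8,9,10,11,12,13,14,15}
step 12: r0 <- thread                 {0,1,2,3,4,5,6,7,8,9,10,11,12,13,14,15}
step 13: r2 <- (r0 + -6)              {0,1,2,3,4,5,6,7,8,9,10,11,12,13,14,15}
step 14: r0 <- ((r0 // -2) - thread)  {0,1,2,3,4,5,6,7,8,9,10,11,12,13,14,15}

Answer: 15 steps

r0: 0,-2,-3,-5,-6,-8,-9,-11,-12,-14,-15,-17,-18,-20,-21,-23
r2: -6,-5,-4,-3,-2,-1,0,1,2,3,4,5,6,7,8,9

steps = 15; useful = 180; efficiency = 180/240 = 3/4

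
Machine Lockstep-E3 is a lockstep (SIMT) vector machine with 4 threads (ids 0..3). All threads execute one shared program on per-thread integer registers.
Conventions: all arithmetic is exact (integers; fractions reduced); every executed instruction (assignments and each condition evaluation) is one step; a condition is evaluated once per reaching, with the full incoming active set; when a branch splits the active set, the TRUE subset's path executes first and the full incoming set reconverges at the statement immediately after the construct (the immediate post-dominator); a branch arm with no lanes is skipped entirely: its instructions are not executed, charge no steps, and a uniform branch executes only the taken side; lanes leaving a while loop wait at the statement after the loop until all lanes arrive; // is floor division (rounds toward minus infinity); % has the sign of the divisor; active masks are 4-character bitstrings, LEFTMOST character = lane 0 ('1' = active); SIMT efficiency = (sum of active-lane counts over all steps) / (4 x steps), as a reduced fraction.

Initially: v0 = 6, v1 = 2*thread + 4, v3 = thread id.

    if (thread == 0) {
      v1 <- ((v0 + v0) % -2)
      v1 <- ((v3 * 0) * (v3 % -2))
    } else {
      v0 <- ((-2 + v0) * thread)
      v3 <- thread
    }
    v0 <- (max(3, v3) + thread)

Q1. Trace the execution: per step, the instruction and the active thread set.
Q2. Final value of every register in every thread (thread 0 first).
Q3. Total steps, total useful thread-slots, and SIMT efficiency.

step 0: eval (thread == 0)           1111
step 1: v1 <- ((v0 + v0) % -2)       1000
step 2: v1 <- ((v3 * 0) * (v3 % -2)) 1000
step 3: v0 <- ((-2 + v0) * thread)   0111
step 4: v3 <- thread                 0111
step 5: v0 <- (max(3, v3) + thread)  1111

Answer: 6 steps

v0: 3,4,5,6
v1: 0,6,8,10
v3: 0,1,2,3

steps = 6; useful = 16; efficiency = 16/24 = 2/3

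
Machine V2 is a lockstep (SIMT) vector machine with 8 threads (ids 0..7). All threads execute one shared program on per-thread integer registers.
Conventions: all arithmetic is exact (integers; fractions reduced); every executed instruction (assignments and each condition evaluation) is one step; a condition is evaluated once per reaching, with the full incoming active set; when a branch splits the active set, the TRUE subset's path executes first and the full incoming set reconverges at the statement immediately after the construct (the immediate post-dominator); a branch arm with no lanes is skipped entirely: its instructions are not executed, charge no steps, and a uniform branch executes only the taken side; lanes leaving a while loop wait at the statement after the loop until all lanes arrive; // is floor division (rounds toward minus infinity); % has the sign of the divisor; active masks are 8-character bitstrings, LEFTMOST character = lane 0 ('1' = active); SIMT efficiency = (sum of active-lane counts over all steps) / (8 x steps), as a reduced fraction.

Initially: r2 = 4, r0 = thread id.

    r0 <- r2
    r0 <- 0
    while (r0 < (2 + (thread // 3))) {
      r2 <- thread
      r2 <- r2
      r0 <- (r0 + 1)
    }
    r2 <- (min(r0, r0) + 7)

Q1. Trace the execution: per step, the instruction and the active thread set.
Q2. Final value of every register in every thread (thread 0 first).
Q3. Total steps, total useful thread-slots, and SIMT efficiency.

step 0: r0 <- r2                     11111111
step 1: r0 <- 0                      11111111
step 2: eval (r0 < (2 + (thread // 3))) 11111111
step 3: r2 <- thread                 11111111
step 4: r2 <- r2                     11111111
step 5: r0 <- (r0 + 1)               11111111
step 6: eval (r0 < (2 + (thread // 3))) 11111111
step 7: r2 <- thread                 11111111
step 8: r2 <- r2                     11111111
step 9: r0 <- (r0 + 1)               11111111
step 10: eval (r0 < (2 + (thread // 3))) 11111111
step 11: r2 <- thread                 00011111
step 12: r2 <- r2                     00011111
step 13: r0 <- (r0 + 1)               00011111
step 14: eval (r0 < (2 + (thread // 3))) 00011111
step 15: r2 <- thread                 00000011
step 16: r2 <- r2                     00000011
step 17: r0 <- (r0 + 1)               00000011
step 18: eval (r0 < (2 + (thread // 3))) 00000011
step 19: r2 <- (min(r0, r0) + 7)      11111111

Answer: 20 steps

r2: 9,9,9,10,10,10,11,11
r0: 2,2,2,3,3,3,4,4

steps = 20; useful = 124; efficiency = 124/160 = 31/40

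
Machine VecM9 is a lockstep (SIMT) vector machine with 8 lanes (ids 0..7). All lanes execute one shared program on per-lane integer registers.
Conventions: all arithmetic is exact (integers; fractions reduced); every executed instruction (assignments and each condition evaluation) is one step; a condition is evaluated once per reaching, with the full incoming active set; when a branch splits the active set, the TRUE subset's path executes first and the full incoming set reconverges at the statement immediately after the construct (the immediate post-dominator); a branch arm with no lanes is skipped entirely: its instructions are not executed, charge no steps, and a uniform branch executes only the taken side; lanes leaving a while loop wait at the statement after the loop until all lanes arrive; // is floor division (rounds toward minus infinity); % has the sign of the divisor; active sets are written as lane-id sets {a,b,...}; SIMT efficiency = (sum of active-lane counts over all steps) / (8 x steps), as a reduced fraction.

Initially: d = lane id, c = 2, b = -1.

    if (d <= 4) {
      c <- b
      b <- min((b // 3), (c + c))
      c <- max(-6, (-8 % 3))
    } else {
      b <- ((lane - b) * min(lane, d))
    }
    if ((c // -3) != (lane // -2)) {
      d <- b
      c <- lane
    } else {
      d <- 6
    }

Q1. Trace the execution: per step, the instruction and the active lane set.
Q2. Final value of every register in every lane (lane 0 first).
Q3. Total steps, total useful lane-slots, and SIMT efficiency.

step 0: eval (d <= 4)                {0,1,2,3,4,5,6,7}
step 1: c <- b                       {0,1,2,3,4}
step 2: b <- min((b // 3), (c + c))  {0,1,2,3,4}
step 3: c <- max(-6, (-8 % 3))       {0,1,2,3,4}
step 4: b <- ((lane - b) * min(lane, d)) {5,6,7}
step 5: eval ((c // -3) != (lane // -2)) {0,1,2,3,4,5,6,7}
step 6: d <- b                       {0,3,4,5,6,7}
step 7: c <- lane                    {0,3,4,5,6,7}
step 8: d <- 6                       {1,2}

Answer: 9 steps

d: -2,6,6,-2,-2,30,42,56
c: 0,1,1,3,4,5,6,7
b: -2,-2,-2,-2,-2,30,42,56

steps = 9; useful = 48; efficiency = 48/72 = 2/3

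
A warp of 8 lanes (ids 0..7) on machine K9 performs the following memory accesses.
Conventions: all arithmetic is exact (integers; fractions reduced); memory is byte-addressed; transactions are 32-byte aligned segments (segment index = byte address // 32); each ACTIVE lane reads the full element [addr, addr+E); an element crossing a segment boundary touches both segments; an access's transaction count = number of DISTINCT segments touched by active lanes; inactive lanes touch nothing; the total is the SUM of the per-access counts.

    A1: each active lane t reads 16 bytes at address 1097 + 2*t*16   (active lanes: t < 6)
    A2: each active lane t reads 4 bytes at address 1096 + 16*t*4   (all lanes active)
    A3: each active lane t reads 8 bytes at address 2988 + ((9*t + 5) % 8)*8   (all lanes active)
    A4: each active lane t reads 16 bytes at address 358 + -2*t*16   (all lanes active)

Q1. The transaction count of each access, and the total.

A1: 6 transactions
A2: 8 transactions
A3: 3 transactions
A4: 8 transactions

Answer: 6,8,3,8; total 25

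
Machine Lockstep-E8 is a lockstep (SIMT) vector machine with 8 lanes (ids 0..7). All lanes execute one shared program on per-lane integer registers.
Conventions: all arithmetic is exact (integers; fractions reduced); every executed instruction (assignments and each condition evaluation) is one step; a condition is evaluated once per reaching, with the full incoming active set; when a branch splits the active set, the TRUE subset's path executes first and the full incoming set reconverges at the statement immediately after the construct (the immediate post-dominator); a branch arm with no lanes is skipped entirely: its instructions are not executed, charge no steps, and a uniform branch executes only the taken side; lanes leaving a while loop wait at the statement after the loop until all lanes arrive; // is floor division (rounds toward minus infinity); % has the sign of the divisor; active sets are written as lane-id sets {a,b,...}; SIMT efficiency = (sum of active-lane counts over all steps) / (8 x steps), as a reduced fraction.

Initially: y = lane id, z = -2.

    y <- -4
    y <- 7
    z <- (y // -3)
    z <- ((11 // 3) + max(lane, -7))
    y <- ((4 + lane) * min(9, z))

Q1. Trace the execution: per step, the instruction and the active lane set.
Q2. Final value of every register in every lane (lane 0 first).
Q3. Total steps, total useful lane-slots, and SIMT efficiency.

step 0: y <- -4                      {0,1,2,3,4,5,6,7}
step 1: y <- 7                       {0,1,2,3,4,5,6,7}
step 2: z <- (y // -3)               {0,1,2,3,4,5,6,7}
step 3: z <- ((11 // 3) + max(lane, -7)) {0,1,2,3,4,5,6,7}
step 4: y <- ((4 + lane) * min(9, z)) {0,1,2,3,4,5,6,7}

Answer: 5 steps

y: 12,20,30,42,56,72,90,99
z: 3,4,5,6,7,8,9,10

steps = 5; useful = 40; efficiency = 40/40 = 1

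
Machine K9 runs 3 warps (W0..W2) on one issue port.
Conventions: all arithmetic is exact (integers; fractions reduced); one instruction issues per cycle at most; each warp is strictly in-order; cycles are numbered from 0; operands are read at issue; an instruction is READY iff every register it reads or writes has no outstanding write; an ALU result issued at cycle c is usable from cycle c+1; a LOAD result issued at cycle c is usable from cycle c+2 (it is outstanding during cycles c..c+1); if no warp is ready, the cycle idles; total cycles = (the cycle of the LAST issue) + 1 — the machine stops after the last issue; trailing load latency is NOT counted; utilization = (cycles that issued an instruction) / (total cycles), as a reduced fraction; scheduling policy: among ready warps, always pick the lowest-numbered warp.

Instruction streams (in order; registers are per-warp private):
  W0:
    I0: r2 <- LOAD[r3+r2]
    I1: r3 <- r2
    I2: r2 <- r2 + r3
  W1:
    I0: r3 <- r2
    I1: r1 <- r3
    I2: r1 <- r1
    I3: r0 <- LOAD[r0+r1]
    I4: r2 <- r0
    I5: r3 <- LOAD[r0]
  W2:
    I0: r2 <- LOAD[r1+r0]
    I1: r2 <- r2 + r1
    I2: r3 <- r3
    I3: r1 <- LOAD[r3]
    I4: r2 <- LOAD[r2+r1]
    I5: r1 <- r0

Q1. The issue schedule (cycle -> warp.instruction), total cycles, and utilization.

cycle 0: W0.I0
cycle 1: W1.I0
cycle 2: W0.I1
cycle 3: W0.I2
cycle 4: W1.I1
cycle 5: W1.I2
cycle 6: W1.I3
cycle 7: W2.I0
cycle 8: W1.I4
cycle 9: W1.I5
cycle 10: W2.I1
cycle 11: W2.I2
cycle 12: W2.I3
cycle 13: idle
cycle 14: W2.I4
cycle 15: W2.I5

Answer: 16 cycles, utilization 15/16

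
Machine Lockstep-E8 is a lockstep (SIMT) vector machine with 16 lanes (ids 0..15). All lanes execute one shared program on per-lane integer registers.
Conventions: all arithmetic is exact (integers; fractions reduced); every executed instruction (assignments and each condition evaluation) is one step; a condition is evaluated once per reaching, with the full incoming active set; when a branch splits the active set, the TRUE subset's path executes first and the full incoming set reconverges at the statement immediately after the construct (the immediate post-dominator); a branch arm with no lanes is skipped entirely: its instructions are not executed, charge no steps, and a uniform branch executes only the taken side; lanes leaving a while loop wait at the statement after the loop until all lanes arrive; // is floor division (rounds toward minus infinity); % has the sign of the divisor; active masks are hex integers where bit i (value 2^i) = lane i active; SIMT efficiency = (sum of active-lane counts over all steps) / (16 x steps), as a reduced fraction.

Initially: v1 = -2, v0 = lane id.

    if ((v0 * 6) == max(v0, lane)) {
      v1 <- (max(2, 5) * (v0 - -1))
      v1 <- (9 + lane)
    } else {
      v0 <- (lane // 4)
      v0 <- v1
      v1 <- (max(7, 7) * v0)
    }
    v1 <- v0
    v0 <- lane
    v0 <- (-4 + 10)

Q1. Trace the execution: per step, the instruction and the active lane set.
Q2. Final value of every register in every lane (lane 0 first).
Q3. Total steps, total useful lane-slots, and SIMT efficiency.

step 0: eval ((v0 * 6) == max(v0, lane)) 0xffff
step 1: v1 <- (max(2, 5) * (v0 - -1)) 0x0001
step 2: v1 <- (9 + lane)             0x0001
step 3: v0 <- (lane // 4)            0xfffe
step 4: v0 <- v1                     0xfffe
step 5: v1 <- (max(7, 7) * v0)       0xfffe
step 6: v1 <- v0                     0xffff
step 7: v0 <- lane                   0xffff
step 8: v0 <- (-4 + 10)              0xffff

Answer: 9 steps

v1: 0,-2,-2,-2,-2,-2,-2,-2,-2,-2,-2,-2,-2,-2,-2,-2
v0: 6,6,6,6,6,6,6,6,6,6,6,6,6,6,6,6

steps = 9; useful = 111; efficiency = 111/144 = 37/48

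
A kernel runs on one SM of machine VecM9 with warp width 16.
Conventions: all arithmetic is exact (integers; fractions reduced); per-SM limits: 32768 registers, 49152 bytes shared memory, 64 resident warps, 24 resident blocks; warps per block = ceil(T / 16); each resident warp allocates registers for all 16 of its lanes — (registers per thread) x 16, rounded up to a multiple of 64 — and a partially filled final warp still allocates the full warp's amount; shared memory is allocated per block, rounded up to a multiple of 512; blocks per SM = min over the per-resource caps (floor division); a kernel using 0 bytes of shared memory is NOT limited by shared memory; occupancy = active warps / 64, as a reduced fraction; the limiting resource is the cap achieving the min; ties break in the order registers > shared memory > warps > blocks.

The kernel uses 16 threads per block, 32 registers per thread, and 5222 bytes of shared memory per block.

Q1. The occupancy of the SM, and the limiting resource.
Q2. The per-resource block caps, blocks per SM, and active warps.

Answer: occupancy 1/8, limited by shared memory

registers: 64 blocks
shared memory: 8 blocks
warps: 64 blocks
blocks: 24 blocks

Answer: 8 blocks, 8 active warps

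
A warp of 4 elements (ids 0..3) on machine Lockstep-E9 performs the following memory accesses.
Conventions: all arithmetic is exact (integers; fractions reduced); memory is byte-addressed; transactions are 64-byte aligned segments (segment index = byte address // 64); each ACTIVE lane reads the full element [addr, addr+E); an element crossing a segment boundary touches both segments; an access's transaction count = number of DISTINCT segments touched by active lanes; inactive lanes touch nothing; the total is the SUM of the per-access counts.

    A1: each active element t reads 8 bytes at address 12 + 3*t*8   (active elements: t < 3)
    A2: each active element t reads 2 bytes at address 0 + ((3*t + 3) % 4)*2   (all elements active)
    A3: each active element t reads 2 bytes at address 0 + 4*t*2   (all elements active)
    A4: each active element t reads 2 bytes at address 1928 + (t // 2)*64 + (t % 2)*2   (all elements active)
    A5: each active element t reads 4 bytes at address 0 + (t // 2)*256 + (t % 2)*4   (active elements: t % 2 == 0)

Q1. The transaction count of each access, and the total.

A1: 2 transactions
A2: 1 transaction
A3: 1 transaction
A4: 2 transactions
A5: 2 transactions

Answer: 2,1,1,2,2; total 8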